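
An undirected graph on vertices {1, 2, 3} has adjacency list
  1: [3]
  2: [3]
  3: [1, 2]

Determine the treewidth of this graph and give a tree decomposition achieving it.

Treewidth 1.
One such decomposition:
Bags: B1 = {1, 3}  B2 = {2, 3}
Tree: B1–B2

Every bag has size at most 2, so the width is 2 − 1 = 1 and tw(G) ≤ 1. Any graph with an edge has treewidth ≥ 1, and G has the edge 1–3. Hence tw(G) = 1 exactly.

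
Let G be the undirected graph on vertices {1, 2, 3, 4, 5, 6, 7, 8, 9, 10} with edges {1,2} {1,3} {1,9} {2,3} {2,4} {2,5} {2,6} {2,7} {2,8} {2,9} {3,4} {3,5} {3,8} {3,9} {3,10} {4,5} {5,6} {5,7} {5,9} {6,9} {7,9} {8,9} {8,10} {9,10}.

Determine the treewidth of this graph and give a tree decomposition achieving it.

Treewidth 3.
Bags: B1 = {2, 3, 5, 9}  B2 = {2, 5, 6, 9}  B3 = {2, 5, 7, 9}  B4 = {2, 3, 4, 5}  B5 = {2, 3, 8, 9}  B6 = {3, 8, 9, 10}  B7 = {1, 2, 3, 9}
Tree: B1–B2, B2–B3, B1–B4, B1–B5, B5–B6, B5–B7

Each bag holds 4 vertices, so the decomposition has width 3, which upper-bounds the treewidth. On the other hand G contains the 4-clique {2, 3, 8, 9}. A clique must lie in a single bag of any decomposition, so no decomposition can have width below 3. The upper and lower bounds meet at 3, so that is the treewidth.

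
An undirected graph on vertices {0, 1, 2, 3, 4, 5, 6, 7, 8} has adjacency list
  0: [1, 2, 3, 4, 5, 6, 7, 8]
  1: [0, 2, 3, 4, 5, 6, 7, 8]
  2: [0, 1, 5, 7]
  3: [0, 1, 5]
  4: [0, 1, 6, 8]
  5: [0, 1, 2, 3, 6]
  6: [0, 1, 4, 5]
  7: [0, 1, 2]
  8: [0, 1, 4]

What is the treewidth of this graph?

3

A width-3 tree decomposition is:
Bags: B1 = {0, 1, 5, 6}  B2 = {0, 1, 2, 5}  B3 = {0, 1, 4, 6}  B4 = {0, 1, 2, 7}  B5 = {0, 1, 4, 8}  B6 = {0, 1, 3, 5}
Tree: B1–B2, B1–B3, B2–B4, B3–B5, B2–B6
Every bag has size at most 4, so the width is 4 − 1 = 3 and tw(G) ≤ 3. On the other hand G contains the 4-clique {0, 1, 4, 8}. A clique must lie in a single bag of any decomposition, so no decomposition can have width below 3. Combining the bounds, tw(G) = 3.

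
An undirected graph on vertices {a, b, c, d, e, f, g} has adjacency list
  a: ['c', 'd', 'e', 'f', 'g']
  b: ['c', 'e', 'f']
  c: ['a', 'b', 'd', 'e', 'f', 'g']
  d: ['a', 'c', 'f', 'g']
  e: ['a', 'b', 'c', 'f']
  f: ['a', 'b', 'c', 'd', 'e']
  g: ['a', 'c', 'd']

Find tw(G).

3

A width-3 tree decomposition is:
Bags: B1 = {a, c, e, f}  B2 = {b, c, e, f}  B3 = {a, c, d, f}  B4 = {a, c, d, g}
Tree: B1–B2, B1–B3, B3–B4
The largest bag has 4 vertices, giving width 3; this decomposition certifies tw(G) ≤ 3. Conversely, {a, c, d, g} is a clique of size 4, and the vertices of any clique must share a bag in every tree decomposition; so some bag has ≥ 4 vertices and tw(G) ≥ 3. Combining the bounds, tw(G) = 3.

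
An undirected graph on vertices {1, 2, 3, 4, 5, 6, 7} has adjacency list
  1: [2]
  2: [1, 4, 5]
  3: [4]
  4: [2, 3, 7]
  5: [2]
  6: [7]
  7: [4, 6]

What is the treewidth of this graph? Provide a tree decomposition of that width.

Treewidth 1.
One such decomposition:
Bags: B1 = {2, 4}  B2 = {4, 7}  B3 = {2, 5}  B4 = {1, 2}  B5 = {6, 7}  B6 = {3, 4}
Tree: B1–B2, B1–B3, B3–B4, B2–B5, B1–B6

Every bag has size at most 2, so the width is 2 − 1 = 1 and tw(G) ≤ 1. Any graph with an edge has treewidth ≥ 1, and G has the edge 4–2. Hence tw(G) = 1 exactly.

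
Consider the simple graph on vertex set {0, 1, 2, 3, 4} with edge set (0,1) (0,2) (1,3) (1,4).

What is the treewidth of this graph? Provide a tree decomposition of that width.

Treewidth 1.
One such decomposition:
Bags: B1 = {1, 3}  B2 = {0, 1}  B3 = {1, 4}  B4 = {0, 2}
Tree: B1–B2, B1–B3, B2–B4

The largest bag has 2 vertices, giving width 1; this decomposition certifies tw(G) ≤ 1. Any graph with an edge has treewidth ≥ 1, and G has the edge 1–3. The upper and lower bounds meet at 1, so that is the treewidth.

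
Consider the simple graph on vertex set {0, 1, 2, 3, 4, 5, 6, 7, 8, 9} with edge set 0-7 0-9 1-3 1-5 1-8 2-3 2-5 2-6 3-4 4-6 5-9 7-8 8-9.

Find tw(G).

2

A width-2 tree decomposition is:
Bags: B1 = {3, 4, 6}  B2 = {2, 3, 6}  B3 = {1, 2, 3}  B4 = {1, 2, 5}  B5 = {1, 5, 8}  B6 = {5, 8, 9}  B7 = {7, 8, 9}  B8 = {0, 7, 9}
Tree: B1–B2, B2–B3, B3–B4, B4–B5, B5–B6, B6–B7, B7–B8
The largest bag has 3 vertices, giving width 2; this decomposition certifies tw(G) ≤ 2. For the lower bound, G contains the cycle 4–6–2–3–4, so G is not a forest; only forests have treewidth ≤ 1, hence tw(G) ≥ 2. Hence tw(G) = 2 exactly.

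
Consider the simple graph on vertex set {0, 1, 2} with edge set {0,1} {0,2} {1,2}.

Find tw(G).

A width-2 tree decomposition is:
Bags: B1 = {0, 1, 2}
Tree: (single bag)
A single bag containing all 3 vertices is trivially a valid decomposition of width 2. For the lower bound, the 3 vertices {0, 1, 2} are pairwise adjacent, and any tree decomposition puts a clique entirely inside one bag — forcing width ≥ 2. The upper and lower bounds meet at 2, so that is the treewidth.

2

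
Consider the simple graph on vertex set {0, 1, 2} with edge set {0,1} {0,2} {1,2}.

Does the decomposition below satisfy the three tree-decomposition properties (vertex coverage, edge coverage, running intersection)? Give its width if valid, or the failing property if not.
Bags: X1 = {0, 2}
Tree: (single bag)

No — vertex 1 appears in no bag.

A tree decomposition must satisfy three properties: every vertex lies in some bag; for every edge, both endpoints lie together in some bag; and for every vertex, the bags containing it form a connected subtree. Here vertex 1 appears in no bag, so the decomposition is invalid.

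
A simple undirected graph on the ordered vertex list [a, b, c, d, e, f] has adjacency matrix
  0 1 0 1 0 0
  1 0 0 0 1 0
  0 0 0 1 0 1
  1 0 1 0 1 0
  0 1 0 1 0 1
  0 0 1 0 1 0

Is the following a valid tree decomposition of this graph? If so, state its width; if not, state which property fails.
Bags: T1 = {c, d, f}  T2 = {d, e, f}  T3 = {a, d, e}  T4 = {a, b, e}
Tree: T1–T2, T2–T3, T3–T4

Yes; width 2.

Vertex coverage: the bags together contain {a, b, c, d, e, f}, the full vertex set. Edge coverage: each edge of G has both endpoints in at least one bag. Running intersection: for every vertex, the bags containing it form a connected subtree. All three properties hold, so this is a valid tree decomposition of width max|bag| − 1 = 2, and hence tw(G) ≤ 2.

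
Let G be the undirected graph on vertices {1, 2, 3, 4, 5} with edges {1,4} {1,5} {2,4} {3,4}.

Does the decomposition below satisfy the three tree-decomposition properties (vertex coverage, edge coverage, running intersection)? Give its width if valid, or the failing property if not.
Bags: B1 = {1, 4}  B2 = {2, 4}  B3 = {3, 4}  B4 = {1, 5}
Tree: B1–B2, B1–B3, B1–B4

Yes; width 1.

Vertex coverage: the bags together contain {1, 2, 3, 4, 5}, the full vertex set. Edge coverage: each edge of G has both endpoints in at least one bag. Running intersection: for every vertex, the bags containing it form a connected subtree. All three properties hold, so this is a valid tree decomposition of width max|bag| − 1 = 1, and hence tw(G) ≤ 1.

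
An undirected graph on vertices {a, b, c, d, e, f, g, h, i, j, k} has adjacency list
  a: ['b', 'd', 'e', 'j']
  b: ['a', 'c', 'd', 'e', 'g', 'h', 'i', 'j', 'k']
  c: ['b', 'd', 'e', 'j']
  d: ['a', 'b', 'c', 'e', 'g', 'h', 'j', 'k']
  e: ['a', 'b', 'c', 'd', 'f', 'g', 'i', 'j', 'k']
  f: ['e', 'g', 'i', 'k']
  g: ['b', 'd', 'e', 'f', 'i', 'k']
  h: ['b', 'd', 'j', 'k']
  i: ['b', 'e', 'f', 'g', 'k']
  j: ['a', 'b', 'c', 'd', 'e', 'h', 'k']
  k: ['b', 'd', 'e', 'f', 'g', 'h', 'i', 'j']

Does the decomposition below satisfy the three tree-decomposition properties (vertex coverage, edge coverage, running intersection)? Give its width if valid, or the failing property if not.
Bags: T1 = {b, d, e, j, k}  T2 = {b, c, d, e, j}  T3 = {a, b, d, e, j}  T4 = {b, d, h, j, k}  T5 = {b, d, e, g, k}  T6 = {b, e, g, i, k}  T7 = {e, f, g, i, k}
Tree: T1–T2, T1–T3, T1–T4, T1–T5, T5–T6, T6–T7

Checking the three conditions: (i) the bags cover all of {a, b, c, d, e, f, g, h, i, j, k}; (ii) for each edge, some bag contains both endpoints; (iii) the bags containing any fixed vertex form a subtree. All hold, so the decomposition is valid with width 5 − 1 = 4.

Yes; width 4.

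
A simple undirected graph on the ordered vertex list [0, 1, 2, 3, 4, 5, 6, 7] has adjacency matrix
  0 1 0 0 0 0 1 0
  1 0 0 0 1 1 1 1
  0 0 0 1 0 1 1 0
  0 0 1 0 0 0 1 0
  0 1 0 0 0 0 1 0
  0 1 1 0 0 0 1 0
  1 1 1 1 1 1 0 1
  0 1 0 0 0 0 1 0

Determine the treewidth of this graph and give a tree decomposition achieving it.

Every bag has size at most 3, so the width is 3 − 1 = 2 and tw(G) ≤ 2. For the lower bound, the 3 vertices {0, 1, 6} are pairwise adjacent, and any tree decomposition puts a clique entirely inside one bag — forcing width ≥ 2. Combining the bounds, tw(G) = 2.

Treewidth 2.
One optimal decomposition is:
Bags: B1 = {1, 5, 6}  B2 = {1, 4, 6}  B3 = {0, 1, 6}  B4 = {1, 6, 7}  B5 = {2, 5, 6}  B6 = {2, 3, 6}
Tree: B1–B2, B2–B3, B1–B4, B1–B5, B5–B6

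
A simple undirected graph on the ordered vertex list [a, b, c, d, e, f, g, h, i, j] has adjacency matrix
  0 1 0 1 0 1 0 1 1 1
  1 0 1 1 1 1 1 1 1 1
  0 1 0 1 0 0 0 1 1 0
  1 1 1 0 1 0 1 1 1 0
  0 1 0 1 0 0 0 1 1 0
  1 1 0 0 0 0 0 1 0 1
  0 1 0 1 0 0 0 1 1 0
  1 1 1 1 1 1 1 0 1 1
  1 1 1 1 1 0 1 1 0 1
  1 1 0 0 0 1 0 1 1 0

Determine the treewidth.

4

A width-4 tree decomposition is:
Bags: B1 = {a, b, h, i, j}  B2 = {a, b, d, h, i}  B3 = {a, b, f, h, j}  B4 = {b, d, g, h, i}  B5 = {b, c, d, h, i}  B6 = {b, d, e, h, i}
Tree: B1–B2, B1–B3, B2–B4, B2–B5, B2–B6
The largest bag has 5 vertices, giving width 4; this decomposition certifies tw(G) ≤ 4. Conversely, {a, b, f, h, j} is a clique of size 5, and the vertices of any clique must share a bag in every tree decomposition; so some bag has ≥ 5 vertices and tw(G) ≥ 4. Hence tw(G) = 4 exactly.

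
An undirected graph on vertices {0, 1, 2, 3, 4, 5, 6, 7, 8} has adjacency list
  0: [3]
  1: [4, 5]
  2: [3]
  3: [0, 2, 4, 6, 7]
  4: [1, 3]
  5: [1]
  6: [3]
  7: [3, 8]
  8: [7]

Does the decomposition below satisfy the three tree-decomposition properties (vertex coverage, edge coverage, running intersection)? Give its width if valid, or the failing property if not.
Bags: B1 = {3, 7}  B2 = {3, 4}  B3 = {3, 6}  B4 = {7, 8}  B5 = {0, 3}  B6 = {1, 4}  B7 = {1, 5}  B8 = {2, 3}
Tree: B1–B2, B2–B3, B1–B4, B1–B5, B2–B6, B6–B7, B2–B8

Yes; width 1.

Vertex coverage: the bags together contain {0, 1, 2, 3, 4, 5, 6, 7, 8}, the full vertex set. Edge coverage: each edge of G has both endpoints in at least one bag. Running intersection: for every vertex, the bags containing it form a connected subtree. All three properties hold, so this is a valid tree decomposition of width max|bag| − 1 = 1, and hence tw(G) ≤ 1.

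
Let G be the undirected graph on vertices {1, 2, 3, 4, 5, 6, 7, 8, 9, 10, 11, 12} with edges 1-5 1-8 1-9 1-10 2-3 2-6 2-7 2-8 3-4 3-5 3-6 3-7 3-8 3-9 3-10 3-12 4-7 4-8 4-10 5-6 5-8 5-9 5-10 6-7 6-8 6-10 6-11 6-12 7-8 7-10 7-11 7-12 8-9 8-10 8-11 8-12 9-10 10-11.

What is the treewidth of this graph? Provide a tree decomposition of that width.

Each bag holds 5 vertices, so the decomposition has width 4, which upper-bounds the treewidth. On the other hand G contains the 5-clique {6, 7, 8, 10, 11}. A clique must lie in a single bag of any decomposition, so no decomposition can have width below 4. Therefore the treewidth is 4.

Treewidth 4.
One optimal decomposition is:
Bags: B1 = {3, 6, 7, 8, 10}  B2 = {6, 7, 8, 10, 11}  B3 = {3, 5, 6, 8, 10}  B4 = {3, 5, 8, 9, 10}  B5 = {2, 3, 6, 7, 8}  B6 = {3, 6, 7, 8, 12}  B7 = {3, 4, 7, 8, 10}  B8 = {1, 5, 8, 9, 10}
Tree: B1–B2, B1–B3, B3–B4, B1–B5, B5–B6, B1–B7, B4–B8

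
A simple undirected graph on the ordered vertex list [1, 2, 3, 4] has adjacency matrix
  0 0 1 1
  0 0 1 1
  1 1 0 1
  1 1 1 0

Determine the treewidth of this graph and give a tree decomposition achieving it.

Treewidth 2.
One such decomposition:
Bags: B1 = {2, 3, 4}  B2 = {1, 3, 4}
Tree: B1–B2

Every bag has size at most 3, so the width is 3 − 1 = 2 and tw(G) ≤ 2. On the other hand G contains the 3-clique {1, 3, 4}. A clique must lie in a single bag of any decomposition, so no decomposition can have width below 2. Hence tw(G) = 2 exactly.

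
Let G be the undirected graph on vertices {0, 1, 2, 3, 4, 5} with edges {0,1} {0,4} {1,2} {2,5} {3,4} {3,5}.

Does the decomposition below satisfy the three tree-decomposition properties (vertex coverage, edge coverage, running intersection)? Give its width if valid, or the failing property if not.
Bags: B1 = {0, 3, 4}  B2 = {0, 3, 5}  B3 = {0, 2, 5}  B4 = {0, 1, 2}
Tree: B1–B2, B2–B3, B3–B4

Every vertex of G appears in some bag (union = {0, 1, 2, 3, 4, 5}); every edge is covered by a bag; and for each vertex v the set of bags containing v is connected in the bag tree. The decomposition is therefore valid. The largest bag has 3 vertices, so the width is 2.

Yes; width 2.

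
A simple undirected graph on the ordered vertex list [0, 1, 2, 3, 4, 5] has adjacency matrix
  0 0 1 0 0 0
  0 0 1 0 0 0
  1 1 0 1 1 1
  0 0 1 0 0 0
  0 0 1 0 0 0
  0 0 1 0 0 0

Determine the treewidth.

1

A width-1 tree decomposition is:
Bags: B1 = {1, 2}  B2 = {0, 2}  B3 = {2, 3}  B4 = {2, 5}  B5 = {2, 4}
Tree: B1–B2, B2–B3, B1–B4, B3–B5
Every bag has size at most 2, so the width is 2 − 1 = 1 and tw(G) ≤ 1. Any graph with an edge has treewidth ≥ 1, and G has the edge 1–2. Hence tw(G) = 1 exactly.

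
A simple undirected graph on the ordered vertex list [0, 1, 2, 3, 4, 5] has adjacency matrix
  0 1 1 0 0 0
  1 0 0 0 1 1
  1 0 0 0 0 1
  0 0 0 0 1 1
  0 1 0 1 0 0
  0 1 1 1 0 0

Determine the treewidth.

2

A width-2 tree decomposition is:
Bags: B1 = {0, 2, 5}  B2 = {0, 1, 5}  B3 = {1, 3, 5}  B4 = {1, 3, 4}
Tree: B1–B2, B2–B3, B3–B4
Every bag has size at most 3, so the width is 3 − 1 = 2 and tw(G) ≤ 2. Since 2–0–1–5–2 is a cycle in G, G is not acyclic. Forests are exactly the graphs of treewidth ≤ 1, so tw(G) ≥ 2. The upper and lower bounds meet at 2, so that is the treewidth.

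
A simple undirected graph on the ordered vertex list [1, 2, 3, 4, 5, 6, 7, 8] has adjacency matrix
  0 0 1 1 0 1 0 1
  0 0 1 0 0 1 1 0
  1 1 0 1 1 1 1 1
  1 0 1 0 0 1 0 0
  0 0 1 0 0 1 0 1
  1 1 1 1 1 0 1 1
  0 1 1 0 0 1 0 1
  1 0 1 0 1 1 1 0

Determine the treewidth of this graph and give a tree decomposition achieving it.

Every bag has size at most 4, so the width is 4 − 1 = 3 and tw(G) ≤ 3. Conversely, {1, 3, 6, 8} is a clique of size 4, and the vertices of any clique must share a bag in every tree decomposition; so some bag has ≥ 4 vertices and tw(G) ≥ 3. The upper and lower bounds meet at 3, so that is the treewidth.

Treewidth 3.
Bags: B1 = {2, 3, 6, 7}  B2 = {3, 6, 7, 8}  B3 = {1, 3, 6, 8}  B4 = {1, 3, 4, 6}  B5 = {3, 5, 6, 8}
Tree: B1–B2, B2–B3, B3–B4, B3–B5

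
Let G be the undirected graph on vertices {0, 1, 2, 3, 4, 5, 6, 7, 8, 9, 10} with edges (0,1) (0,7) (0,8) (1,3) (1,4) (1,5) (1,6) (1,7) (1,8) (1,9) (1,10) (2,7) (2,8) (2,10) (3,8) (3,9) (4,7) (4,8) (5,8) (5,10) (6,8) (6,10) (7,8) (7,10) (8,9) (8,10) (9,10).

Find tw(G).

A width-3 tree decomposition is:
Bags: B1 = {1, 5, 8, 10}  B2 = {1, 7, 8, 10}  B3 = {1, 4, 7, 8}  B4 = {1, 8, 9, 10}  B5 = {1, 6, 8, 10}  B6 = {1, 3, 8, 9}  B7 = {0, 1, 7, 8}  B8 = {2, 7, 8, 10}
Tree: B1–B2, B2–B3, B1–B4, B1–B5, B4–B6, B3–B7, B2–B8
The largest bag has 4 vertices, giving width 3; this decomposition certifies tw(G) ≤ 3. Conversely, {0, 1, 7, 8} is a clique of size 4, and the vertices of any clique must share a bag in every tree decomposition; so some bag has ≥ 4 vertices and tw(G) ≥ 3. Hence tw(G) = 3 exactly.

3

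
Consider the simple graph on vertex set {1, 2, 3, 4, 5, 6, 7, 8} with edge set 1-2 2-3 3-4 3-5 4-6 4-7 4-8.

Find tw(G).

A width-1 tree decomposition is:
Bags: B1 = {3, 4}  B2 = {4, 8}  B3 = {2, 3}  B4 = {1, 2}  B5 = {4, 7}  B6 = {4, 6}  B7 = {3, 5}
Tree: B1–B2, B1–B3, B3–B4, B1–B5, B5–B6, B3–B7
Every bag has size at most 2, so the width is 2 − 1 = 1 and tw(G) ≤ 1. Since G has at least one edge (e.g. 3–4), it is not an edgeless graph, so tw(G) ≥ 1. Hence tw(G) = 1 exactly.

1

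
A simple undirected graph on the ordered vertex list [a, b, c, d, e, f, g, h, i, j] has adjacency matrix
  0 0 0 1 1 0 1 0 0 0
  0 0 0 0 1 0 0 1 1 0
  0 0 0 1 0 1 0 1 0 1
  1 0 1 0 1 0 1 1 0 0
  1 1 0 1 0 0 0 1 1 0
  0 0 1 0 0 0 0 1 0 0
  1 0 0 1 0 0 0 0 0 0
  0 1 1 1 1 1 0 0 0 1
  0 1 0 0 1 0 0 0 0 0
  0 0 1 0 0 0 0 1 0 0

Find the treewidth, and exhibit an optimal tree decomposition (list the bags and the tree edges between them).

Treewidth 2.
Bags: B1 = {d, e, h}  B2 = {c, d, h}  B3 = {a, d, e}  B4 = {a, d, g}  B5 = {c, f, h}  B6 = {b, e, h}  B7 = {b, e, i}  B8 = {c, h, j}
Tree: B1–B2, B1–B3, B3–B4, B2–B5, B1–B6, B6–B7, B5–B8

The largest bag has 3 vertices, giving width 2; this decomposition certifies tw(G) ≤ 2. On the other hand G contains the 3-clique {a, d, g}. A clique must lie in a single bag of any decomposition, so no decomposition can have width below 2. The upper and lower bounds meet at 2, so that is the treewidth.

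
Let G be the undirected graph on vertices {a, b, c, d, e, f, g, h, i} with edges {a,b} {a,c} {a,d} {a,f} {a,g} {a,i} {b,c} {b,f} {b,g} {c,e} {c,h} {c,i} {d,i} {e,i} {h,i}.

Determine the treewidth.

2

A width-2 tree decomposition is:
Bags: B1 = {a, c, i}  B2 = {a, b, c}  B3 = {c, e, i}  B4 = {a, d, i}  B5 = {c, h, i}  B6 = {a, b, f}  B7 = {a, b, g}
Tree: B1–B2, B1–B3, B1–B4, B1–B5, B2–B6, B2–B7
The largest bag has 3 vertices, giving width 2; this decomposition certifies tw(G) ≤ 2. Conversely, {c, e, i} is a clique of size 3, and the vertices of any clique must share a bag in every tree decomposition; so some bag has ≥ 3 vertices and tw(G) ≥ 2. Combining the bounds, tw(G) = 2.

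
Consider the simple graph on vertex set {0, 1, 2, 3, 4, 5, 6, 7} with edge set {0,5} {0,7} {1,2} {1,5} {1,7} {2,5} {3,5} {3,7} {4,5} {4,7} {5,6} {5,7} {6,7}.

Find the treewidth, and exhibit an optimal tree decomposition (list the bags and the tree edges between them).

Treewidth 2.
One such decomposition:
Bags: B1 = {5, 6, 7}  B2 = {4, 5, 7}  B3 = {1, 5, 7}  B4 = {1, 2, 5}  B5 = {0, 5, 7}  B6 = {3, 5, 7}
Tree: B1–B2, B1–B3, B3–B4, B3–B5, B1–B6

The largest bag has 3 vertices, giving width 2; this decomposition certifies tw(G) ≤ 2. Conversely, {1, 2, 5} is a clique of size 3, and the vertices of any clique must share a bag in every tree decomposition; so some bag has ≥ 3 vertices and tw(G) ≥ 2. Combining the bounds, tw(G) = 2.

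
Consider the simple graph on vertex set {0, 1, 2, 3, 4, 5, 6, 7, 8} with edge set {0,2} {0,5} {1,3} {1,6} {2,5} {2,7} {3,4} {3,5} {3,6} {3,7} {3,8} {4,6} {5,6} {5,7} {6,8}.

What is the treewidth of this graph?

2

A width-2 tree decomposition is:
Bags: B1 = {3, 5, 6}  B2 = {3, 5, 7}  B3 = {2, 5, 7}  B4 = {0, 2, 5}  B5 = {3, 6, 8}  B6 = {3, 4, 6}  B7 = {1, 3, 6}
Tree: B1–B2, B2–B3, B3–B4, B1–B5, B1–B6, B5–B7
Every bag has size at most 3, so the width is 3 − 1 = 2 and tw(G) ≤ 2. For the lower bound, the 3 vertices {0, 2, 5} are pairwise adjacent, and any tree decomposition puts a clique entirely inside one bag — forcing width ≥ 2. Hence tw(G) = 2 exactly.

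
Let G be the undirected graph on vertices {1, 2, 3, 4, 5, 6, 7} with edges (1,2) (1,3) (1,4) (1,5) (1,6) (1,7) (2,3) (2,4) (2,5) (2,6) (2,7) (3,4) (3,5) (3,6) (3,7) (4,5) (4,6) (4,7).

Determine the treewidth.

A width-4 tree decomposition is:
Bags: B1 = {1, 2, 3, 4, 5}  B2 = {1, 2, 3, 4, 6}  B3 = {1, 2, 3, 4, 7}
Tree: B1–B2, B2–B3
Each bag holds 5 vertices, so the decomposition has width 4, which upper-bounds the treewidth. On the other hand G contains the 5-clique {1, 2, 3, 4, 5}. A clique must lie in a single bag of any decomposition, so no decomposition can have width below 4. The upper and lower bounds meet at 4, so that is the treewidth.

4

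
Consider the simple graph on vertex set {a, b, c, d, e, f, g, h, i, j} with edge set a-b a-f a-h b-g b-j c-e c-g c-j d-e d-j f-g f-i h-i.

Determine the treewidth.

2

A width-2 tree decomposition is:
Bags: B1 = {d, e, j}  B2 = {c, e, j}  B3 = {b, c, j}  B4 = {b, c, g}  B5 = {a, b, g}  B6 = {a, f, g}  B7 = {a, f, h}  B8 = {f, h, i}
Tree: B1–B2, B2–B3, B3–B4, B4–B5, B5–B6, B6–B7, B7–B8
Each bag holds 3 vertices, so the decomposition has width 2, which upper-bounds the treewidth. Since d–e–c–j–d is a cycle in G, G is not acyclic. Forests are exactly the graphs of treewidth ≤ 1, so tw(G) ≥ 2. Hence tw(G) = 2 exactly.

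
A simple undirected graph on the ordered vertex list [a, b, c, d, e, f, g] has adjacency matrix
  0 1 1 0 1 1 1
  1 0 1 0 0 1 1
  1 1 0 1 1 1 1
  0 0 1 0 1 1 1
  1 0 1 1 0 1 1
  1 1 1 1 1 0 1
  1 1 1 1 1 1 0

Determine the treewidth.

4

A width-4 tree decomposition is:
Bags: B1 = {c, d, e, f, g}  B2 = {a, c, e, f, g}  B3 = {a, b, c, f, g}
Tree: B1–B2, B2–B3
Each bag holds 5 vertices, so the decomposition has width 4, which upper-bounds the treewidth. For the lower bound, the 5 vertices {c, d, e, f, g} are pairwise adjacent, and any tree decomposition puts a clique entirely inside one bag — forcing width ≥ 4. Hence tw(G) = 4 exactly.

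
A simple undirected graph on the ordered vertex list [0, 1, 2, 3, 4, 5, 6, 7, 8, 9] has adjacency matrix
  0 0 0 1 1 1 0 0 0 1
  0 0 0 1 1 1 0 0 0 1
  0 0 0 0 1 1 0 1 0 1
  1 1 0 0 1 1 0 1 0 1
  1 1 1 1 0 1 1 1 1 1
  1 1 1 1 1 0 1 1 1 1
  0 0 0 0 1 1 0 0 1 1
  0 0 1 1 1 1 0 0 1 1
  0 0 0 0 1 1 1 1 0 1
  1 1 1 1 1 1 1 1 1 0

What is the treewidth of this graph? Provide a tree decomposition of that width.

The largest bag has 5 vertices, giving width 4; this decomposition certifies tw(G) ≤ 4. Conversely, {4, 5, 6, 8, 9} is a clique of size 5, and the vertices of any clique must share a bag in every tree decomposition; so some bag has ≥ 5 vertices and tw(G) ≥ 4. Combining the bounds, tw(G) = 4.

Treewidth 4.
One optimal decomposition is:
Bags: B1 = {3, 4, 5, 7, 9}  B2 = {1, 3, 4, 5, 9}  B3 = {0, 3, 4, 5, 9}  B4 = {4, 5, 7, 8, 9}  B5 = {4, 5, 6, 8, 9}  B6 = {2, 4, 5, 7, 9}
Tree: B1–B2, B2–B3, B1–B4, B4–B5, B4–B6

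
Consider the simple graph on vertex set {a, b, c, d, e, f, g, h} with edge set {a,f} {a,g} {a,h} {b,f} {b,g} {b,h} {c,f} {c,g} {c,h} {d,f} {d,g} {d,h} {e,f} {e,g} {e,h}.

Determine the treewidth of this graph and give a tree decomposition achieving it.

Treewidth 3.
One such decomposition:
Bags: B1 = {e, f, g, h}  B2 = {b, f, g, h}  B3 = {c, f, g, h}  B4 = {d, f, g, h}  B5 = {a, f, g, h}
Tree: B1–B2, B2–B3, B3–B4, B4–B5

Every bag has size at most 4, so the width is 4 − 1 = 3 and tw(G) ≤ 3. For the lower bound: the 4 vertex sets {e,h}, {b,g}, {f}, {c} are disjoint, each induces a connected subgraph, and every pair is joined by at least one edge of G. Contracting each set to a single vertex therefore yields K_{4} as a minor, and since treewidth is minor-monotone, tw(G) ≥ tw(K_{4}) = 3. Combining the bounds, tw(G) = 3.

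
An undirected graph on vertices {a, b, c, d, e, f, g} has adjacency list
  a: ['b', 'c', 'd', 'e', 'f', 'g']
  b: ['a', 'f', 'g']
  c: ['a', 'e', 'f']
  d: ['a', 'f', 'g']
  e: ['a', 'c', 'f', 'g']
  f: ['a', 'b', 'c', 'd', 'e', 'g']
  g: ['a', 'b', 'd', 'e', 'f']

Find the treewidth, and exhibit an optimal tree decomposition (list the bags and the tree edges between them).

Each bag holds 4 vertices, so the decomposition has width 3, which upper-bounds the treewidth. On the other hand G contains the 4-clique {a, d, f, g}. A clique must lie in a single bag of any decomposition, so no decomposition can have width below 3. The upper and lower bounds meet at 3, so that is the treewidth.

Treewidth 3.
One such decomposition:
Bags: B1 = {a, c, e, f}  B2 = {a, e, f, g}  B3 = {a, d, f, g}  B4 = {a, b, f, g}
Tree: B1–B2, B2–B3, B2–B4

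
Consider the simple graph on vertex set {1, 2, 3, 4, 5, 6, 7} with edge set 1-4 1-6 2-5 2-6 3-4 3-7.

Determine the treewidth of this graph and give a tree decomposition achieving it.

Treewidth 1.
Bags: B1 = {3, 7}  B2 = {3, 4}  B3 = {1, 4}  B4 = {1, 6}  B5 = {2, 6}  B6 = {2, 5}
Tree: B1–B2, B2–B3, B3–B4, B4–B5, B5–B6

Each bag holds 2 vertices, so the decomposition has width 1, which upper-bounds the treewidth. Since G has at least one edge (e.g. 7–3), it is not an edgeless graph, so tw(G) ≥ 1. Combining the bounds, tw(G) = 1.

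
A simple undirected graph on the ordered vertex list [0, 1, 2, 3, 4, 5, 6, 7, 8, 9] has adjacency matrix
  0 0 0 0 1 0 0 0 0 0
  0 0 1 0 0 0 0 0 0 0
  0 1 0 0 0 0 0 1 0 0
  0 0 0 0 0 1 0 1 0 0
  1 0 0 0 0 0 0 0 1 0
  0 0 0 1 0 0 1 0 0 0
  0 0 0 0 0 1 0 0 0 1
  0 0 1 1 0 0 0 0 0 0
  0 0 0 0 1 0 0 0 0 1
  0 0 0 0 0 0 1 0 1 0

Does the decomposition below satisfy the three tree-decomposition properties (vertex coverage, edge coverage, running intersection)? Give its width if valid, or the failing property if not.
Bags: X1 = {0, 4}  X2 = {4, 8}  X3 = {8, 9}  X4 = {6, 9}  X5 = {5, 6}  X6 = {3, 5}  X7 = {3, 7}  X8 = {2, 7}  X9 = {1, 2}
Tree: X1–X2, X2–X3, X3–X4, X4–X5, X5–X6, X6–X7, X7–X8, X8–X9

Yes; width 1.

Vertex coverage: the bags together contain {0, 1, 2, 3, 4, 5, 6, 7, 8, 9}, the full vertex set. Edge coverage: each edge of G has both endpoints in at least one bag. Running intersection: for every vertex, the bags containing it form a connected subtree. All three properties hold, so this is a valid tree decomposition of width max|bag| − 1 = 1, and hence tw(G) ≤ 1.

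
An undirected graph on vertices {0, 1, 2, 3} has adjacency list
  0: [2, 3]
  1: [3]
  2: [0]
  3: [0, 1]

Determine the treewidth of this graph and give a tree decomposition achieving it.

Treewidth 1.
One optimal decomposition is:
Bags: B1 = {1, 3}  B2 = {0, 3}  B3 = {0, 2}
Tree: B1–B2, B2–B3

Every bag has size at most 2, so the width is 2 − 1 = 1 and tw(G) ≤ 1. G has an edge, so its treewidth is at least 1. The upper and lower bounds meet at 1, so that is the treewidth.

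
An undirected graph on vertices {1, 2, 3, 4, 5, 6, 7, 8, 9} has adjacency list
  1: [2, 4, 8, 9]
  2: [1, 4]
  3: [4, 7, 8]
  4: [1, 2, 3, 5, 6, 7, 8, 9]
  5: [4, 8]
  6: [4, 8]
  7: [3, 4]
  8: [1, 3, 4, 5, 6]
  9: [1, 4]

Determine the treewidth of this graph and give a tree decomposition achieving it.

Each bag holds 3 vertices, so the decomposition has width 2, which upper-bounds the treewidth. Conversely, {1, 4, 8} is a clique of size 3, and the vertices of any clique must share a bag in every tree decomposition; so some bag has ≥ 3 vertices and tw(G) ≥ 2. Therefore the treewidth is 2.

Treewidth 2.
One such decomposition:
Bags: B1 = {1, 4, 8}  B2 = {4, 5, 8}  B3 = {1, 4, 9}  B4 = {3, 4, 8}  B5 = {1, 2, 4}  B6 = {4, 6, 8}  B7 = {3, 4, 7}
Tree: B1–B2, B1–B3, B1–B4, B1–B5, B1–B6, B4–B7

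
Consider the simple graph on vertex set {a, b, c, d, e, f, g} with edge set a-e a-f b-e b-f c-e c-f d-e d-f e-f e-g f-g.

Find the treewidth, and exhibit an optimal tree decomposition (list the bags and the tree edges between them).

The largest bag has 3 vertices, giving width 2; this decomposition certifies tw(G) ≤ 2. On the other hand G contains the 3-clique {d, e, f}. A clique must lie in a single bag of any decomposition, so no decomposition can have width below 2. Hence tw(G) = 2 exactly.

Treewidth 2.
Bags: B1 = {d, e, f}  B2 = {a, e, f}  B3 = {e, f, g}  B4 = {b, e, f}  B5 = {c, e, f}
Tree: B1–B2, B1–B3, B2–B4, B3–B5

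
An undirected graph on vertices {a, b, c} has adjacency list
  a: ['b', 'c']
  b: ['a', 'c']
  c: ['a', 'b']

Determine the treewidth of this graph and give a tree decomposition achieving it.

With just one bag of size 3, the width is 3 − 1 = 2, so tw(G) ≤ 2. Conversely, {a, b, c} is a clique of size 3, and the vertices of any clique must share a bag in every tree decomposition; so some bag has ≥ 3 vertices and tw(G) ≥ 2. Therefore the treewidth is 2.

Treewidth 2.
One optimal decomposition is:
Bags: B1 = {a, b, c}
Tree: (single bag)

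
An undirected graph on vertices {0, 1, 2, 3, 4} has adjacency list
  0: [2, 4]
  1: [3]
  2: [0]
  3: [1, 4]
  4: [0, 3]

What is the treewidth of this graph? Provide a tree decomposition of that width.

The largest bag has 2 vertices, giving width 1; this decomposition certifies tw(G) ≤ 1. G has an edge, so its treewidth is at least 1. Hence tw(G) = 1 exactly.

Treewidth 1.
One such decomposition:
Bags: B1 = {0, 2}  B2 = {0, 4}  B3 = {3, 4}  B4 = {1, 3}
Tree: B1–B2, B2–B3, B3–B4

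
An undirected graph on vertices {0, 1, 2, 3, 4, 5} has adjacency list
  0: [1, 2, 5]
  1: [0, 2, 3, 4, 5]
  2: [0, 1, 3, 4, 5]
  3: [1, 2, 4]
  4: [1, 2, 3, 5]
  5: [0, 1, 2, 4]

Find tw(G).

3

A width-3 tree decomposition is:
Bags: B1 = {1, 2, 4, 5}  B2 = {1, 2, 3, 4}  B3 = {0, 1, 2, 5}
Tree: B1–B2, B1–B3
Each bag holds 4 vertices, so the decomposition has width 3, which upper-bounds the treewidth. Conversely, {0, 1, 2, 5} is a clique of size 4, and the vertices of any clique must share a bag in every tree decomposition; so some bag has ≥ 4 vertices and tw(G) ≥ 3. Therefore the treewidth is 3.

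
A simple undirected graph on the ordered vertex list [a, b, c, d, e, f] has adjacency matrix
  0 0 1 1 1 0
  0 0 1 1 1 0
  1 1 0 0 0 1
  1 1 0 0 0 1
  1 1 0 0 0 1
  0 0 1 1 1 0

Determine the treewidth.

A width-3 tree decomposition is:
Bags: B1 = {a, b, d, f}  B2 = {a, b, c, f}  B3 = {a, b, e, f}
Tree: B1–B2, B2–B3
Every bag has size at most 4, so the width is 4 − 1 = 3 and tw(G) ≤ 3. For the lower bound: the 4 vertex sets {d,f}, {a,c}, {b}, {e} are disjoint, each induces a connected subgraph, and every pair is joined by at least one edge of G. Contracting each set to a single vertex therefore yields K_{4} as a minor, and since treewidth is minor-monotone, tw(G) ≥ tw(K_{4}) = 3. Therefore the treewidth is 3.

3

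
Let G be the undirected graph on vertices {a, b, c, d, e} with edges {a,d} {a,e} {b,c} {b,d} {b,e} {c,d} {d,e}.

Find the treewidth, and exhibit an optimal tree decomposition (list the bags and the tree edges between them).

Each bag holds 3 vertices, so the decomposition has width 2, which upper-bounds the treewidth. Conversely, {a, d, e} is a clique of size 3, and the vertices of any clique must share a bag in every tree decomposition; so some bag has ≥ 3 vertices and tw(G) ≥ 2. Combining the bounds, tw(G) = 2.

Treewidth 2.
One such decomposition:
Bags: B1 = {a, d, e}  B2 = {b, d, e}  B3 = {b, c, d}
Tree: B1–B2, B2–B3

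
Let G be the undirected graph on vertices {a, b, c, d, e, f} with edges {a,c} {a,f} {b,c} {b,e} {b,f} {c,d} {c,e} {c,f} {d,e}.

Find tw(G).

2

A width-2 tree decomposition is:
Bags: B1 = {b, c, e}  B2 = {c, d, e}  B3 = {b, c, f}  B4 = {a, c, f}
Tree: B1–B2, B1–B3, B3–B4
The largest bag has 3 vertices, giving width 2; this decomposition certifies tw(G) ≤ 2. For the lower bound, the 3 vertices {c, d, e} are pairwise adjacent, and any tree decomposition puts a clique entirely inside one bag — forcing width ≥ 2. The upper and lower bounds meet at 2, so that is the treewidth.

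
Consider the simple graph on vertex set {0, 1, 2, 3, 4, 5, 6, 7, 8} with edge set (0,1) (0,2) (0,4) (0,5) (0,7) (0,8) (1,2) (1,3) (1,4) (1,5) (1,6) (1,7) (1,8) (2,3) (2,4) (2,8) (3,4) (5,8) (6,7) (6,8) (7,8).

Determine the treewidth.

3

A width-3 tree decomposition is:
Bags: B1 = {0, 1, 2, 8}  B2 = {0, 1, 7, 8}  B3 = {0, 1, 2, 4}  B4 = {0, 1, 5, 8}  B5 = {1, 2, 3, 4}  B6 = {1, 6, 7, 8}
Tree: B1–B2, B1–B3, B2–B4, B3–B5, B2–B6
Every bag has size at most 4, so the width is 4 − 1 = 3 and tw(G) ≤ 3. Conversely, {0, 1, 2, 8} is a clique of size 4, and the vertices of any clique must share a bag in every tree decomposition; so some bag has ≥ 4 vertices and tw(G) ≥ 3. Hence tw(G) = 3 exactly.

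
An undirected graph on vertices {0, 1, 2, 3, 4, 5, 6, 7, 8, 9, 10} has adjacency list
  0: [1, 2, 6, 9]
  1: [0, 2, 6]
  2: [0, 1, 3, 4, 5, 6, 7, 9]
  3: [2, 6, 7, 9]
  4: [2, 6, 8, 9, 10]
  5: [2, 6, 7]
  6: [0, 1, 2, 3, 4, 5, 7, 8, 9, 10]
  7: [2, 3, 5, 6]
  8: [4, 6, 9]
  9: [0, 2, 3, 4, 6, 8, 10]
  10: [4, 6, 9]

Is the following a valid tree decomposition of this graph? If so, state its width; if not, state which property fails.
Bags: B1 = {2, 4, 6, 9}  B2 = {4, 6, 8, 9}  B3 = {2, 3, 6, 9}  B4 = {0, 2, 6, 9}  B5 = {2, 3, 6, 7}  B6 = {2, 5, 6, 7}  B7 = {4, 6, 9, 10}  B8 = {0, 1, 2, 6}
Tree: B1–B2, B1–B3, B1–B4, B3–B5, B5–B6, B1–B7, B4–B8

Yes; width 3.

Checking the three conditions: (i) the bags cover all of {0, 1, 2, 3, 4, 5, 6, 7, 8, 9, 10}; (ii) for each edge, some bag contains both endpoints; (iii) the bags containing any fixed vertex form a subtree. All hold, so the decomposition is valid with width 4 − 1 = 3.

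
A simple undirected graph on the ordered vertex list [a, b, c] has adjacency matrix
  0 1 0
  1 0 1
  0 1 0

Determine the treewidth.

A width-1 tree decomposition is:
Bags: B1 = {b, c}  B2 = {a, b}
Tree: B1–B2
Every bag has size at most 2, so the width is 2 − 1 = 1 and tw(G) ≤ 1. G has an edge, so its treewidth is at least 1. Hence tw(G) = 1 exactly.

1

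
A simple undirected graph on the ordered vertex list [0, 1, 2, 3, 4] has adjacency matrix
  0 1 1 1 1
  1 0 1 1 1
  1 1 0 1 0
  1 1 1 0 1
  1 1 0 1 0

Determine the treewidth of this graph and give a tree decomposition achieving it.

Treewidth 3.
One optimal decomposition is:
Bags: B1 = {0, 1, 2, 3}  B2 = {0, 1, 3, 4}
Tree: B1–B2

Every bag has size at most 4, so the width is 4 − 1 = 3 and tw(G) ≤ 3. On the other hand G contains the 4-clique {0, 1, 2, 3}. A clique must lie in a single bag of any decomposition, so no decomposition can have width below 3. Hence tw(G) = 3 exactly.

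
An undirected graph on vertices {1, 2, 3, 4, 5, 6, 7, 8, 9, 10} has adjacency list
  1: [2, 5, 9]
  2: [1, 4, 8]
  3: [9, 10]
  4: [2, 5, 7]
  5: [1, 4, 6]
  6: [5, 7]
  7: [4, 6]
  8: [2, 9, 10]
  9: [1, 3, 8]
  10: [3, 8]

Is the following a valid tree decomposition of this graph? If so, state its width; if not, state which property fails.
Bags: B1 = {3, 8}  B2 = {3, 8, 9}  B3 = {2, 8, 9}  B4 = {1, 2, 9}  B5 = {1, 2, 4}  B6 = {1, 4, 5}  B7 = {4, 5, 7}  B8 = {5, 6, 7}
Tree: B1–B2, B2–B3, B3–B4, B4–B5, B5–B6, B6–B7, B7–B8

No — vertex 10 appears in no bag.

A tree decomposition must satisfy three properties: every vertex lies in some bag; for every edge, both endpoints lie together in some bag; and for every vertex, the bags containing it form a connected subtree. Here vertex 10 appears in no bag, so the decomposition is invalid.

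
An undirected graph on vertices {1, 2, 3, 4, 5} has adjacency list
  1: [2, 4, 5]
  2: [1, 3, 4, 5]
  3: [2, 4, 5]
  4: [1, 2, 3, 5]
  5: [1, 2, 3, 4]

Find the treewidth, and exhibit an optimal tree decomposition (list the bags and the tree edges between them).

Every bag has size at most 4, so the width is 4 − 1 = 3 and tw(G) ≤ 3. Conversely, {1, 2, 4, 5} is a clique of size 4, and the vertices of any clique must share a bag in every tree decomposition; so some bag has ≥ 4 vertices and tw(G) ≥ 3. Therefore the treewidth is 3.

Treewidth 3.
Bags: B1 = {2, 3, 4, 5}  B2 = {1, 2, 4, 5}
Tree: B1–B2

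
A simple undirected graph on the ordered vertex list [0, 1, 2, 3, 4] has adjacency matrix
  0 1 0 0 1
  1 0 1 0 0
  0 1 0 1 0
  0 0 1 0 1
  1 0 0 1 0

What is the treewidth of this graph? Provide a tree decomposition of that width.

The largest bag has 3 vertices, giving width 2; this decomposition certifies tw(G) ≤ 2. The edges 0–1–2–3–4–0 form a cycle, so G is not a tree and its treewidth is at least 2. Hence tw(G) = 2 exactly.

Treewidth 2.
One such decomposition:
Bags: B1 = {0, 1, 2}  B2 = {0, 2, 3}  B3 = {0, 3, 4}
Tree: B1–B2, B2–B3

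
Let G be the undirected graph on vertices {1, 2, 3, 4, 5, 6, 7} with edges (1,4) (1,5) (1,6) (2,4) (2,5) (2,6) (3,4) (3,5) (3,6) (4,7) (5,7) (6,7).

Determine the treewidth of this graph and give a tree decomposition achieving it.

Each bag holds 4 vertices, so the decomposition has width 3, which upper-bounds the treewidth. For the lower bound: the 4 vertex sets {2,4}, {5,7}, {6}, {3} are disjoint, each induces a connected subgraph, and every pair is joined by at least one edge of G. Contracting each set to a single vertex therefore yields K_{4} as a minor, and since treewidth is minor-monotone, tw(G) ≥ tw(K_{4}) = 3. Hence tw(G) = 3 exactly.

Treewidth 3.
One such decomposition:
Bags: B1 = {2, 4, 5, 6}  B2 = {4, 5, 6, 7}  B3 = {3, 4, 5, 6}  B4 = {1, 4, 5, 6}
Tree: B1–B2, B2–B3, B3–B4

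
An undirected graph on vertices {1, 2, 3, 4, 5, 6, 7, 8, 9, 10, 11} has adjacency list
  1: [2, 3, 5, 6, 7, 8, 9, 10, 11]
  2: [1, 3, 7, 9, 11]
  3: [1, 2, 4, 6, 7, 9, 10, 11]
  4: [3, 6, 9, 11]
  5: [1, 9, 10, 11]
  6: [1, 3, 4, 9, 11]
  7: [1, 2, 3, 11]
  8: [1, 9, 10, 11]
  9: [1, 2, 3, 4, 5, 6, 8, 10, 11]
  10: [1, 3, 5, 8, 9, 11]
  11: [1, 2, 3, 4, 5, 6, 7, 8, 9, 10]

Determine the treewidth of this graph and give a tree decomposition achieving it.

Treewidth 4.
One optimal decomposition is:
Bags: B1 = {1, 2, 3, 9, 11}  B2 = {1, 2, 3, 7, 11}  B3 = {1, 3, 9, 10, 11}  B4 = {1, 3, 6, 9, 11}  B5 = {1, 5, 9, 10, 11}  B6 = {3, 4, 6, 9, 11}  B7 = {1, 8, 9, 10, 11}
Tree: B1–B2, B1–B3, B3–B4, B3–B5, B4–B6, B5–B7

The largest bag has 5 vertices, giving width 4; this decomposition certifies tw(G) ≤ 4. Conversely, {1, 8, 9, 10, 11} is a clique of size 5, and the vertices of any clique must share a bag in every tree decomposition; so some bag has ≥ 5 vertices and tw(G) ≥ 4. Combining the bounds, tw(G) = 4.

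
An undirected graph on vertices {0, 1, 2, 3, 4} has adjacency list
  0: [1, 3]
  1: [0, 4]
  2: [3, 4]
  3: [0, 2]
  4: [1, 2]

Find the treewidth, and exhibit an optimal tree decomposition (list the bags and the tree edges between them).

Every bag has size at most 3, so the width is 3 − 1 = 2 and tw(G) ≤ 2. The edges 0–3–2–4–1–0 form a cycle, so G is not a tree and its treewidth is at least 2. Combining the bounds, tw(G) = 2.

Treewidth 2.
One such decomposition:
Bags: B1 = {0, 2, 3}  B2 = {0, 2, 4}  B3 = {0, 1, 4}
Tree: B1–B2, B2–B3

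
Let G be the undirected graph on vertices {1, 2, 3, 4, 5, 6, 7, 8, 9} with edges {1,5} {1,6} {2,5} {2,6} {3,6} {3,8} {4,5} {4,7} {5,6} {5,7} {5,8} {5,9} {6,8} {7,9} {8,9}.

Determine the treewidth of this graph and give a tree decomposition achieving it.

Treewidth 2.
Bags: B1 = {5, 6, 8}  B2 = {2, 5, 6}  B3 = {1, 5, 6}  B4 = {5, 8, 9}  B5 = {5, 7, 9}  B6 = {4, 5, 7}  B7 = {3, 6, 8}
Tree: B1–B2, B2–B3, B1–B4, B4–B5, B5–B6, B1–B7

The largest bag has 3 vertices, giving width 2; this decomposition certifies tw(G) ≤ 2. For the lower bound, the 3 vertices {3, 6, 8} are pairwise adjacent, and any tree decomposition puts a clique entirely inside one bag — forcing width ≥ 2. The upper and lower bounds meet at 2, so that is the treewidth.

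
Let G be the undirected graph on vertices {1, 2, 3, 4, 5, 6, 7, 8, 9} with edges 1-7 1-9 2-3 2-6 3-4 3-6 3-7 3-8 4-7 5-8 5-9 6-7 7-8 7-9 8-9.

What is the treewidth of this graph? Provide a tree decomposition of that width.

Treewidth 2.
One optimal decomposition is:
Bags: B1 = {3, 7, 8}  B2 = {3, 6, 7}  B3 = {2, 3, 6}  B4 = {7, 8, 9}  B5 = {5, 8, 9}  B6 = {1, 7, 9}  B7 = {3, 4, 7}
Tree: B1–B2, B2–B3, B1–B4, B4–B5, B4–B6, B2–B7

The largest bag has 3 vertices, giving width 2; this decomposition certifies tw(G) ≤ 2. On the other hand G contains the 3-clique {2, 3, 6}. A clique must lie in a single bag of any decomposition, so no decomposition can have width below 2. Hence tw(G) = 2 exactly.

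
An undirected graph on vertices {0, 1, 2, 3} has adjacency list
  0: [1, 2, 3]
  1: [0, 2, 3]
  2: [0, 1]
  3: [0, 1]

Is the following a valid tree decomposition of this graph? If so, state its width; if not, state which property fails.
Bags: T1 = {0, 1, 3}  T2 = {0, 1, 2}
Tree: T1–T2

Every vertex of G appears in some bag (union = {0, 1, 2, 3}); every edge is covered by a bag; and for each vertex v the set of bags containing v is connected in the bag tree. The decomposition is therefore valid. The largest bag has 3 vertices, so the width is 2.

Yes; width 2.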